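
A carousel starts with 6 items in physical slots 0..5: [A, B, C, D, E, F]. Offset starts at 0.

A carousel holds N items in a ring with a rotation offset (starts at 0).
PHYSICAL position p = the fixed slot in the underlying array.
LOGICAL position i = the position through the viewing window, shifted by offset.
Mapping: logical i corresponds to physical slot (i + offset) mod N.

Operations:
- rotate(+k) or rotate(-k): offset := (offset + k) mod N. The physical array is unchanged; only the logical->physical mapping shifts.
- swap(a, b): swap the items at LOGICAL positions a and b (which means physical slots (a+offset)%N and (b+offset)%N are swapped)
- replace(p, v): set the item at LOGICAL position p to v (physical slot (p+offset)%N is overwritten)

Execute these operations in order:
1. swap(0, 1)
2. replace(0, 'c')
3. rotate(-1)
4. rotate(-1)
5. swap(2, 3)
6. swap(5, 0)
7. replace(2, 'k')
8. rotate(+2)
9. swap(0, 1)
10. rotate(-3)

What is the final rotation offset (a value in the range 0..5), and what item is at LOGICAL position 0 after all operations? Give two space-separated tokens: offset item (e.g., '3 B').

Answer: 3 E

Derivation:
After op 1 (swap(0, 1)): offset=0, physical=[B,A,C,D,E,F], logical=[B,A,C,D,E,F]
After op 2 (replace(0, 'c')): offset=0, physical=[c,A,C,D,E,F], logical=[c,A,C,D,E,F]
After op 3 (rotate(-1)): offset=5, physical=[c,A,C,D,E,F], logical=[F,c,A,C,D,E]
After op 4 (rotate(-1)): offset=4, physical=[c,A,C,D,E,F], logical=[E,F,c,A,C,D]
After op 5 (swap(2, 3)): offset=4, physical=[A,c,C,D,E,F], logical=[E,F,A,c,C,D]
After op 6 (swap(5, 0)): offset=4, physical=[A,c,C,E,D,F], logical=[D,F,A,c,C,E]
After op 7 (replace(2, 'k')): offset=4, physical=[k,c,C,E,D,F], logical=[D,F,k,c,C,E]
After op 8 (rotate(+2)): offset=0, physical=[k,c,C,E,D,F], logical=[k,c,C,E,D,F]
After op 9 (swap(0, 1)): offset=0, physical=[c,k,C,E,D,F], logical=[c,k,C,E,D,F]
After op 10 (rotate(-3)): offset=3, physical=[c,k,C,E,D,F], logical=[E,D,F,c,k,C]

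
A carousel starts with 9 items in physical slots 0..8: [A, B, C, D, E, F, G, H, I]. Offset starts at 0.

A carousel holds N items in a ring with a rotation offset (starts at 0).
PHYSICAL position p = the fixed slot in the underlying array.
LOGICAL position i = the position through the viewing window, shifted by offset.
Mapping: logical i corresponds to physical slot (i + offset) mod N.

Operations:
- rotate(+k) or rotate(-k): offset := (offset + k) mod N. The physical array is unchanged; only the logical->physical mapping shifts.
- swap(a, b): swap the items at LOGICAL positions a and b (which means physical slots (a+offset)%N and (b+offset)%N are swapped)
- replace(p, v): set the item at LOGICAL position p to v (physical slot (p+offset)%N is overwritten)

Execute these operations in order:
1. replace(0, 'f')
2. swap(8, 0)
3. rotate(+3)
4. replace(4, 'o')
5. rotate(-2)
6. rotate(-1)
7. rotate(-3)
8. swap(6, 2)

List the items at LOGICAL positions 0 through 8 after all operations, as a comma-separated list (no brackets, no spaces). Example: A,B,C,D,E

After op 1 (replace(0, 'f')): offset=0, physical=[f,B,C,D,E,F,G,H,I], logical=[f,B,C,D,E,F,G,H,I]
After op 2 (swap(8, 0)): offset=0, physical=[I,B,C,D,E,F,G,H,f], logical=[I,B,C,D,E,F,G,H,f]
After op 3 (rotate(+3)): offset=3, physical=[I,B,C,D,E,F,G,H,f], logical=[D,E,F,G,H,f,I,B,C]
After op 4 (replace(4, 'o')): offset=3, physical=[I,B,C,D,E,F,G,o,f], logical=[D,E,F,G,o,f,I,B,C]
After op 5 (rotate(-2)): offset=1, physical=[I,B,C,D,E,F,G,o,f], logical=[B,C,D,E,F,G,o,f,I]
After op 6 (rotate(-1)): offset=0, physical=[I,B,C,D,E,F,G,o,f], logical=[I,B,C,D,E,F,G,o,f]
After op 7 (rotate(-3)): offset=6, physical=[I,B,C,D,E,F,G,o,f], logical=[G,o,f,I,B,C,D,E,F]
After op 8 (swap(6, 2)): offset=6, physical=[I,B,C,f,E,F,G,o,D], logical=[G,o,D,I,B,C,f,E,F]

Answer: G,o,D,I,B,C,f,E,F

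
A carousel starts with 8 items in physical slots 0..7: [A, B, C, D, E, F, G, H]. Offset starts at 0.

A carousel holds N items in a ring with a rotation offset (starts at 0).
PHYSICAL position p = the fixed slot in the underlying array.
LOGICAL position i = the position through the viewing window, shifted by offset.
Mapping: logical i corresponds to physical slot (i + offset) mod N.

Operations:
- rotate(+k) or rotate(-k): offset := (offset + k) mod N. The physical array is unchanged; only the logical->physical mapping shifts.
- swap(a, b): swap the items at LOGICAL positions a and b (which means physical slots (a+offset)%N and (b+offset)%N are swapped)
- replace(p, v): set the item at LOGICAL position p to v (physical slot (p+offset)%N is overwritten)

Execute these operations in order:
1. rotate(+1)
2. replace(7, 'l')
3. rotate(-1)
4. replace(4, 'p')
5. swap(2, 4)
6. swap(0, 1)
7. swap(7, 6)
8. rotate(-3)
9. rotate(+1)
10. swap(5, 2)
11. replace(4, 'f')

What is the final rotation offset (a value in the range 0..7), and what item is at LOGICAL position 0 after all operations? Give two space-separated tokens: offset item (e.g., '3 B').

Answer: 6 H

Derivation:
After op 1 (rotate(+1)): offset=1, physical=[A,B,C,D,E,F,G,H], logical=[B,C,D,E,F,G,H,A]
After op 2 (replace(7, 'l')): offset=1, physical=[l,B,C,D,E,F,G,H], logical=[B,C,D,E,F,G,H,l]
After op 3 (rotate(-1)): offset=0, physical=[l,B,C,D,E,F,G,H], logical=[l,B,C,D,E,F,G,H]
After op 4 (replace(4, 'p')): offset=0, physical=[l,B,C,D,p,F,G,H], logical=[l,B,C,D,p,F,G,H]
After op 5 (swap(2, 4)): offset=0, physical=[l,B,p,D,C,F,G,H], logical=[l,B,p,D,C,F,G,H]
After op 6 (swap(0, 1)): offset=0, physical=[B,l,p,D,C,F,G,H], logical=[B,l,p,D,C,F,G,H]
After op 7 (swap(7, 6)): offset=0, physical=[B,l,p,D,C,F,H,G], logical=[B,l,p,D,C,F,H,G]
After op 8 (rotate(-3)): offset=5, physical=[B,l,p,D,C,F,H,G], logical=[F,H,G,B,l,p,D,C]
After op 9 (rotate(+1)): offset=6, physical=[B,l,p,D,C,F,H,G], logical=[H,G,B,l,p,D,C,F]
After op 10 (swap(5, 2)): offset=6, physical=[D,l,p,B,C,F,H,G], logical=[H,G,D,l,p,B,C,F]
After op 11 (replace(4, 'f')): offset=6, physical=[D,l,f,B,C,F,H,G], logical=[H,G,D,l,f,B,C,F]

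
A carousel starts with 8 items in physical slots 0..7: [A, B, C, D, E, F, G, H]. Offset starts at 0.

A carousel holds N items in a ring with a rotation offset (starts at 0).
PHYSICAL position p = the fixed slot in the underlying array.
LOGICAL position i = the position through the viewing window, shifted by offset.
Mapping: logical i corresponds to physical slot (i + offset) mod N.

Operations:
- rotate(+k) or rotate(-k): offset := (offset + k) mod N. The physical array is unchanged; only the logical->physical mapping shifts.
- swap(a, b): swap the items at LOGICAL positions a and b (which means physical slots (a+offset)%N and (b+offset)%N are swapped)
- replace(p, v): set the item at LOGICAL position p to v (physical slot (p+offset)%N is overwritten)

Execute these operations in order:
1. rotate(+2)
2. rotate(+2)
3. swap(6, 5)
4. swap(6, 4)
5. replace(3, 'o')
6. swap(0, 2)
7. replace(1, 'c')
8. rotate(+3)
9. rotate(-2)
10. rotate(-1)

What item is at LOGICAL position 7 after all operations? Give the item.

Answer: D

Derivation:
After op 1 (rotate(+2)): offset=2, physical=[A,B,C,D,E,F,G,H], logical=[C,D,E,F,G,H,A,B]
After op 2 (rotate(+2)): offset=4, physical=[A,B,C,D,E,F,G,H], logical=[E,F,G,H,A,B,C,D]
After op 3 (swap(6, 5)): offset=4, physical=[A,C,B,D,E,F,G,H], logical=[E,F,G,H,A,C,B,D]
After op 4 (swap(6, 4)): offset=4, physical=[B,C,A,D,E,F,G,H], logical=[E,F,G,H,B,C,A,D]
After op 5 (replace(3, 'o')): offset=4, physical=[B,C,A,D,E,F,G,o], logical=[E,F,G,o,B,C,A,D]
After op 6 (swap(0, 2)): offset=4, physical=[B,C,A,D,G,F,E,o], logical=[G,F,E,o,B,C,A,D]
After op 7 (replace(1, 'c')): offset=4, physical=[B,C,A,D,G,c,E,o], logical=[G,c,E,o,B,C,A,D]
After op 8 (rotate(+3)): offset=7, physical=[B,C,A,D,G,c,E,o], logical=[o,B,C,A,D,G,c,E]
After op 9 (rotate(-2)): offset=5, physical=[B,C,A,D,G,c,E,o], logical=[c,E,o,B,C,A,D,G]
After op 10 (rotate(-1)): offset=4, physical=[B,C,A,D,G,c,E,o], logical=[G,c,E,o,B,C,A,D]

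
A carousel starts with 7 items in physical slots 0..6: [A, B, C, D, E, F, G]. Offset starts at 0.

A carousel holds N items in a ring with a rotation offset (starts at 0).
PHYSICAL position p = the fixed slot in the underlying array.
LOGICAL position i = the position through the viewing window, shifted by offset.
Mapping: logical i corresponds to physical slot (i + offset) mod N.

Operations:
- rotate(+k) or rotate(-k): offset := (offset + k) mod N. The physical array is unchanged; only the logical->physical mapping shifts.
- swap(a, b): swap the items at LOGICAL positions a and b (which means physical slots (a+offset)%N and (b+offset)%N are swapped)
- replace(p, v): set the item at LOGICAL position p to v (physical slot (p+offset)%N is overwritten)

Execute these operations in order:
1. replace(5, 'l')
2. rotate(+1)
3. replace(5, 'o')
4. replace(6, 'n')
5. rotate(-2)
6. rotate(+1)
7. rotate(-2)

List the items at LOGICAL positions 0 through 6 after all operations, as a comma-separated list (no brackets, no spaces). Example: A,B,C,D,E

Answer: l,o,n,B,C,D,E

Derivation:
After op 1 (replace(5, 'l')): offset=0, physical=[A,B,C,D,E,l,G], logical=[A,B,C,D,E,l,G]
After op 2 (rotate(+1)): offset=1, physical=[A,B,C,D,E,l,G], logical=[B,C,D,E,l,G,A]
After op 3 (replace(5, 'o')): offset=1, physical=[A,B,C,D,E,l,o], logical=[B,C,D,E,l,o,A]
After op 4 (replace(6, 'n')): offset=1, physical=[n,B,C,D,E,l,o], logical=[B,C,D,E,l,o,n]
After op 5 (rotate(-2)): offset=6, physical=[n,B,C,D,E,l,o], logical=[o,n,B,C,D,E,l]
After op 6 (rotate(+1)): offset=0, physical=[n,B,C,D,E,l,o], logical=[n,B,C,D,E,l,o]
After op 7 (rotate(-2)): offset=5, physical=[n,B,C,D,E,l,o], logical=[l,o,n,B,C,D,E]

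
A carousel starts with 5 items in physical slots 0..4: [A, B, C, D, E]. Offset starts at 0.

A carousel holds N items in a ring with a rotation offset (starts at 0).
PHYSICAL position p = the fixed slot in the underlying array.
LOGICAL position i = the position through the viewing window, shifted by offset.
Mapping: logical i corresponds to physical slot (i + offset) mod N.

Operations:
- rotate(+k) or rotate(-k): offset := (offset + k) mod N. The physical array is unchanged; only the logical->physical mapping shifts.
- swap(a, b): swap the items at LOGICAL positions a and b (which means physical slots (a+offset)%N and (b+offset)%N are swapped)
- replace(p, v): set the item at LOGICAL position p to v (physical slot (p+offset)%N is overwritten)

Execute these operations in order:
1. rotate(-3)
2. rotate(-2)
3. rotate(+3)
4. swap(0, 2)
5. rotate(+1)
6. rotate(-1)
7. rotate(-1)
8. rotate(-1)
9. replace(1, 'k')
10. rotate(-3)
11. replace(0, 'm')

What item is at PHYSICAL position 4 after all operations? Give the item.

Answer: E

Derivation:
After op 1 (rotate(-3)): offset=2, physical=[A,B,C,D,E], logical=[C,D,E,A,B]
After op 2 (rotate(-2)): offset=0, physical=[A,B,C,D,E], logical=[A,B,C,D,E]
After op 3 (rotate(+3)): offset=3, physical=[A,B,C,D,E], logical=[D,E,A,B,C]
After op 4 (swap(0, 2)): offset=3, physical=[D,B,C,A,E], logical=[A,E,D,B,C]
After op 5 (rotate(+1)): offset=4, physical=[D,B,C,A,E], logical=[E,D,B,C,A]
After op 6 (rotate(-1)): offset=3, physical=[D,B,C,A,E], logical=[A,E,D,B,C]
After op 7 (rotate(-1)): offset=2, physical=[D,B,C,A,E], logical=[C,A,E,D,B]
After op 8 (rotate(-1)): offset=1, physical=[D,B,C,A,E], logical=[B,C,A,E,D]
After op 9 (replace(1, 'k')): offset=1, physical=[D,B,k,A,E], logical=[B,k,A,E,D]
After op 10 (rotate(-3)): offset=3, physical=[D,B,k,A,E], logical=[A,E,D,B,k]
After op 11 (replace(0, 'm')): offset=3, physical=[D,B,k,m,E], logical=[m,E,D,B,k]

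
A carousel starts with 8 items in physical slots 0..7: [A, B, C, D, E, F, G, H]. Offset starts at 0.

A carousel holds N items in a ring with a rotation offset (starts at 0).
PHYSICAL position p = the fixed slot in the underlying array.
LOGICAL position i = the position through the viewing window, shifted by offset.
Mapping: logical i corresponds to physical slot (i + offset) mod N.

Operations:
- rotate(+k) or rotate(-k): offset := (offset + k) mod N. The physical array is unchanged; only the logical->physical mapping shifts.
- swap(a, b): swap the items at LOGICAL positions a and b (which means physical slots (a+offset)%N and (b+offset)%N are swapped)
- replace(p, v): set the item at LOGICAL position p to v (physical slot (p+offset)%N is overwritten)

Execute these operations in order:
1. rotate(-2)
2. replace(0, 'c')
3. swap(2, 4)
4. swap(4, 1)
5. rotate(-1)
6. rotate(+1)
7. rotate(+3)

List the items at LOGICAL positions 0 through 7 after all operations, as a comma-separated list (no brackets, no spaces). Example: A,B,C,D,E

Answer: B,H,D,E,F,c,A,C

Derivation:
After op 1 (rotate(-2)): offset=6, physical=[A,B,C,D,E,F,G,H], logical=[G,H,A,B,C,D,E,F]
After op 2 (replace(0, 'c')): offset=6, physical=[A,B,C,D,E,F,c,H], logical=[c,H,A,B,C,D,E,F]
After op 3 (swap(2, 4)): offset=6, physical=[C,B,A,D,E,F,c,H], logical=[c,H,C,B,A,D,E,F]
After op 4 (swap(4, 1)): offset=6, physical=[C,B,H,D,E,F,c,A], logical=[c,A,C,B,H,D,E,F]
After op 5 (rotate(-1)): offset=5, physical=[C,B,H,D,E,F,c,A], logical=[F,c,A,C,B,H,D,E]
After op 6 (rotate(+1)): offset=6, physical=[C,B,H,D,E,F,c,A], logical=[c,A,C,B,H,D,E,F]
After op 7 (rotate(+3)): offset=1, physical=[C,B,H,D,E,F,c,A], logical=[B,H,D,E,F,c,A,C]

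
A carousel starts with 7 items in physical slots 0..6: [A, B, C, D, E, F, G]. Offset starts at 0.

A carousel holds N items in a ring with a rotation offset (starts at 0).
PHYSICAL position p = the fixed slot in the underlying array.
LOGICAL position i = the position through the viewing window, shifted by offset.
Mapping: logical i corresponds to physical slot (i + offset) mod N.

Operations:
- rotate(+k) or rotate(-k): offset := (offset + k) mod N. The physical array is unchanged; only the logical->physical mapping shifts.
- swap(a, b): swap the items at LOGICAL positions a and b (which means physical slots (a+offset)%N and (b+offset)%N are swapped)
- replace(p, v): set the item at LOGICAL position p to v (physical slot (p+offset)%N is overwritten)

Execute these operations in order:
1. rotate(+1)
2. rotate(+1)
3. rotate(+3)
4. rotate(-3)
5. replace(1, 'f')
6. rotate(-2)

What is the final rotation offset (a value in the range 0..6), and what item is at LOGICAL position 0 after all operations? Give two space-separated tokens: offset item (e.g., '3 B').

Answer: 0 A

Derivation:
After op 1 (rotate(+1)): offset=1, physical=[A,B,C,D,E,F,G], logical=[B,C,D,E,F,G,A]
After op 2 (rotate(+1)): offset=2, physical=[A,B,C,D,E,F,G], logical=[C,D,E,F,G,A,B]
After op 3 (rotate(+3)): offset=5, physical=[A,B,C,D,E,F,G], logical=[F,G,A,B,C,D,E]
After op 4 (rotate(-3)): offset=2, physical=[A,B,C,D,E,F,G], logical=[C,D,E,F,G,A,B]
After op 5 (replace(1, 'f')): offset=2, physical=[A,B,C,f,E,F,G], logical=[C,f,E,F,G,A,B]
After op 6 (rotate(-2)): offset=0, physical=[A,B,C,f,E,F,G], logical=[A,B,C,f,E,F,G]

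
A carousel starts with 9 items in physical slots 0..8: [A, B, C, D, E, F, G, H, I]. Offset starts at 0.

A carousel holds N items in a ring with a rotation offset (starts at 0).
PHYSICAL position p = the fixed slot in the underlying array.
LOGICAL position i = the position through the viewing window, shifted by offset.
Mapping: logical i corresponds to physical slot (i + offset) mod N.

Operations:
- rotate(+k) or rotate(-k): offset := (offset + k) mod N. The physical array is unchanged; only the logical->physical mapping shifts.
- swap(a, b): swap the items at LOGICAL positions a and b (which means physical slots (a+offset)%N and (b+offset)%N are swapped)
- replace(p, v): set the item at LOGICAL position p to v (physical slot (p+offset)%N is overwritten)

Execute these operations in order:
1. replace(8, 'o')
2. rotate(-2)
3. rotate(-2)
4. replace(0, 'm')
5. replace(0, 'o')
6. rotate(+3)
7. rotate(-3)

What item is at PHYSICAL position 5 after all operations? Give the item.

After op 1 (replace(8, 'o')): offset=0, physical=[A,B,C,D,E,F,G,H,o], logical=[A,B,C,D,E,F,G,H,o]
After op 2 (rotate(-2)): offset=7, physical=[A,B,C,D,E,F,G,H,o], logical=[H,o,A,B,C,D,E,F,G]
After op 3 (rotate(-2)): offset=5, physical=[A,B,C,D,E,F,G,H,o], logical=[F,G,H,o,A,B,C,D,E]
After op 4 (replace(0, 'm')): offset=5, physical=[A,B,C,D,E,m,G,H,o], logical=[m,G,H,o,A,B,C,D,E]
After op 5 (replace(0, 'o')): offset=5, physical=[A,B,C,D,E,o,G,H,o], logical=[o,G,H,o,A,B,C,D,E]
After op 6 (rotate(+3)): offset=8, physical=[A,B,C,D,E,o,G,H,o], logical=[o,A,B,C,D,E,o,G,H]
After op 7 (rotate(-3)): offset=5, physical=[A,B,C,D,E,o,G,H,o], logical=[o,G,H,o,A,B,C,D,E]

Answer: o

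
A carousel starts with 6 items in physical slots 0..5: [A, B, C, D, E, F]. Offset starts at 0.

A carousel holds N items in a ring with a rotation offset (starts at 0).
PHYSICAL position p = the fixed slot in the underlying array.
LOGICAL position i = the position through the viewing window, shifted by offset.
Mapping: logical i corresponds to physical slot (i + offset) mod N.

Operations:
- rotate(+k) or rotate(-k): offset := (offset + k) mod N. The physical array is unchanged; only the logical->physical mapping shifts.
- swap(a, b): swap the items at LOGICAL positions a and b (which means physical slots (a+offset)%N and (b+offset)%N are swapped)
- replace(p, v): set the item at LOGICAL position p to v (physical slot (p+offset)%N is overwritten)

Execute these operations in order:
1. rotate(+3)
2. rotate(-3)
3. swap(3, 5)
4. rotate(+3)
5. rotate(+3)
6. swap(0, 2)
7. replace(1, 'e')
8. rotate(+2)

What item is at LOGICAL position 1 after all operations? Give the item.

After op 1 (rotate(+3)): offset=3, physical=[A,B,C,D,E,F], logical=[D,E,F,A,B,C]
After op 2 (rotate(-3)): offset=0, physical=[A,B,C,D,E,F], logical=[A,B,C,D,E,F]
After op 3 (swap(3, 5)): offset=0, physical=[A,B,C,F,E,D], logical=[A,B,C,F,E,D]
After op 4 (rotate(+3)): offset=3, physical=[A,B,C,F,E,D], logical=[F,E,D,A,B,C]
After op 5 (rotate(+3)): offset=0, physical=[A,B,C,F,E,D], logical=[A,B,C,F,E,D]
After op 6 (swap(0, 2)): offset=0, physical=[C,B,A,F,E,D], logical=[C,B,A,F,E,D]
After op 7 (replace(1, 'e')): offset=0, physical=[C,e,A,F,E,D], logical=[C,e,A,F,E,D]
After op 8 (rotate(+2)): offset=2, physical=[C,e,A,F,E,D], logical=[A,F,E,D,C,e]

Answer: F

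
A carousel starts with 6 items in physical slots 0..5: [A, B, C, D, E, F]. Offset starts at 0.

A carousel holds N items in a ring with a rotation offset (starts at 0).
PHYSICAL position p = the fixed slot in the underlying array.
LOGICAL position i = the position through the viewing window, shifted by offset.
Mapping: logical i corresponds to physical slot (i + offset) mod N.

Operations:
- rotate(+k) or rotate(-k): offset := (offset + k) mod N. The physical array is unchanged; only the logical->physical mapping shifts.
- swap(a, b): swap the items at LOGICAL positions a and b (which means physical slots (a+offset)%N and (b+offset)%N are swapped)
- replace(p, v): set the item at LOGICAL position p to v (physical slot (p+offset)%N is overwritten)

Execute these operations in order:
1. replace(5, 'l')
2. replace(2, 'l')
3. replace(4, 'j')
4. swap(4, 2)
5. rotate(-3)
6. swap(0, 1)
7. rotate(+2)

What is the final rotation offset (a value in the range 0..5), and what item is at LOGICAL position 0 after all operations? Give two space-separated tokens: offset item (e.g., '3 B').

After op 1 (replace(5, 'l')): offset=0, physical=[A,B,C,D,E,l], logical=[A,B,C,D,E,l]
After op 2 (replace(2, 'l')): offset=0, physical=[A,B,l,D,E,l], logical=[A,B,l,D,E,l]
After op 3 (replace(4, 'j')): offset=0, physical=[A,B,l,D,j,l], logical=[A,B,l,D,j,l]
After op 4 (swap(4, 2)): offset=0, physical=[A,B,j,D,l,l], logical=[A,B,j,D,l,l]
After op 5 (rotate(-3)): offset=3, physical=[A,B,j,D,l,l], logical=[D,l,l,A,B,j]
After op 6 (swap(0, 1)): offset=3, physical=[A,B,j,l,D,l], logical=[l,D,l,A,B,j]
After op 7 (rotate(+2)): offset=5, physical=[A,B,j,l,D,l], logical=[l,A,B,j,l,D]

Answer: 5 l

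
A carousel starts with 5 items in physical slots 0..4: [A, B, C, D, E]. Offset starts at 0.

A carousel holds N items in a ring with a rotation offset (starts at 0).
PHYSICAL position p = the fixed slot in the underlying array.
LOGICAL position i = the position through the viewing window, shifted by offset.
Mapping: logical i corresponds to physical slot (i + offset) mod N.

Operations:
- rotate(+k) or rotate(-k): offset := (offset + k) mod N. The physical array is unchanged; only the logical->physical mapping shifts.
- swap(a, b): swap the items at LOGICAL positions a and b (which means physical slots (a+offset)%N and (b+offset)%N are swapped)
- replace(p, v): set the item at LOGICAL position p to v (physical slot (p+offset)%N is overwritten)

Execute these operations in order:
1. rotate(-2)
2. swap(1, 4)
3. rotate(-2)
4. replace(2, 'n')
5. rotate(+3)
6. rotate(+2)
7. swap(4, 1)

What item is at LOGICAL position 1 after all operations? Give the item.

Answer: A

Derivation:
After op 1 (rotate(-2)): offset=3, physical=[A,B,C,D,E], logical=[D,E,A,B,C]
After op 2 (swap(1, 4)): offset=3, physical=[A,B,E,D,C], logical=[D,C,A,B,E]
After op 3 (rotate(-2)): offset=1, physical=[A,B,E,D,C], logical=[B,E,D,C,A]
After op 4 (replace(2, 'n')): offset=1, physical=[A,B,E,n,C], logical=[B,E,n,C,A]
After op 5 (rotate(+3)): offset=4, physical=[A,B,E,n,C], logical=[C,A,B,E,n]
After op 6 (rotate(+2)): offset=1, physical=[A,B,E,n,C], logical=[B,E,n,C,A]
After op 7 (swap(4, 1)): offset=1, physical=[E,B,A,n,C], logical=[B,A,n,C,E]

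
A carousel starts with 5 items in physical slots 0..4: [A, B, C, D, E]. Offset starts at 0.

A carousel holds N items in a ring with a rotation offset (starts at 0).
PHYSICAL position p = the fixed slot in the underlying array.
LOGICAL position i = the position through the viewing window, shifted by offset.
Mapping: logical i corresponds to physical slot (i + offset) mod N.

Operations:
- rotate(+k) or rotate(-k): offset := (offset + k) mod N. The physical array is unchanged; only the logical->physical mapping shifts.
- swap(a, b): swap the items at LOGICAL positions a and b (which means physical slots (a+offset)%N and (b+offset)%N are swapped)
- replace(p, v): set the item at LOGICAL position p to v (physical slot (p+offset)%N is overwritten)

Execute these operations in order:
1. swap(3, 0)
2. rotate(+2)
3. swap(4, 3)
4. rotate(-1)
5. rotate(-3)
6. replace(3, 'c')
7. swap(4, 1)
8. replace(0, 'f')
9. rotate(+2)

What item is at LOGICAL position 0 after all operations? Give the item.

After op 1 (swap(3, 0)): offset=0, physical=[D,B,C,A,E], logical=[D,B,C,A,E]
After op 2 (rotate(+2)): offset=2, physical=[D,B,C,A,E], logical=[C,A,E,D,B]
After op 3 (swap(4, 3)): offset=2, physical=[B,D,C,A,E], logical=[C,A,E,B,D]
After op 4 (rotate(-1)): offset=1, physical=[B,D,C,A,E], logical=[D,C,A,E,B]
After op 5 (rotate(-3)): offset=3, physical=[B,D,C,A,E], logical=[A,E,B,D,C]
After op 6 (replace(3, 'c')): offset=3, physical=[B,c,C,A,E], logical=[A,E,B,c,C]
After op 7 (swap(4, 1)): offset=3, physical=[B,c,E,A,C], logical=[A,C,B,c,E]
After op 8 (replace(0, 'f')): offset=3, physical=[B,c,E,f,C], logical=[f,C,B,c,E]
After op 9 (rotate(+2)): offset=0, physical=[B,c,E,f,C], logical=[B,c,E,f,C]

Answer: B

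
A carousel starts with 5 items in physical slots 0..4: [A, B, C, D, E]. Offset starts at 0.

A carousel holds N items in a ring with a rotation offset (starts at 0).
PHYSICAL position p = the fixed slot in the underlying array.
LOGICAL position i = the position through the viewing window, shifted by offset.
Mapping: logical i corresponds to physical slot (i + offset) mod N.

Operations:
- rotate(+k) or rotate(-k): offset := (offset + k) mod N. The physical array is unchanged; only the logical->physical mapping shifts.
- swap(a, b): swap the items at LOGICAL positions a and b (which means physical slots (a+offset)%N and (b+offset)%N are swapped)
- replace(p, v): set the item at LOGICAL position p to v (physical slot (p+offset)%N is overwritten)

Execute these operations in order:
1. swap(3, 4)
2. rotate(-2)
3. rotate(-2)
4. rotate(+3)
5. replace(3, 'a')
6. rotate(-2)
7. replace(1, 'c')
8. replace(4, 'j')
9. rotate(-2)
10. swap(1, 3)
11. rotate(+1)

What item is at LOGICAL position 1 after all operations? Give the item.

After op 1 (swap(3, 4)): offset=0, physical=[A,B,C,E,D], logical=[A,B,C,E,D]
After op 2 (rotate(-2)): offset=3, physical=[A,B,C,E,D], logical=[E,D,A,B,C]
After op 3 (rotate(-2)): offset=1, physical=[A,B,C,E,D], logical=[B,C,E,D,A]
After op 4 (rotate(+3)): offset=4, physical=[A,B,C,E,D], logical=[D,A,B,C,E]
After op 5 (replace(3, 'a')): offset=4, physical=[A,B,a,E,D], logical=[D,A,B,a,E]
After op 6 (rotate(-2)): offset=2, physical=[A,B,a,E,D], logical=[a,E,D,A,B]
After op 7 (replace(1, 'c')): offset=2, physical=[A,B,a,c,D], logical=[a,c,D,A,B]
After op 8 (replace(4, 'j')): offset=2, physical=[A,j,a,c,D], logical=[a,c,D,A,j]
After op 9 (rotate(-2)): offset=0, physical=[A,j,a,c,D], logical=[A,j,a,c,D]
After op 10 (swap(1, 3)): offset=0, physical=[A,c,a,j,D], logical=[A,c,a,j,D]
After op 11 (rotate(+1)): offset=1, physical=[A,c,a,j,D], logical=[c,a,j,D,A]

Answer: a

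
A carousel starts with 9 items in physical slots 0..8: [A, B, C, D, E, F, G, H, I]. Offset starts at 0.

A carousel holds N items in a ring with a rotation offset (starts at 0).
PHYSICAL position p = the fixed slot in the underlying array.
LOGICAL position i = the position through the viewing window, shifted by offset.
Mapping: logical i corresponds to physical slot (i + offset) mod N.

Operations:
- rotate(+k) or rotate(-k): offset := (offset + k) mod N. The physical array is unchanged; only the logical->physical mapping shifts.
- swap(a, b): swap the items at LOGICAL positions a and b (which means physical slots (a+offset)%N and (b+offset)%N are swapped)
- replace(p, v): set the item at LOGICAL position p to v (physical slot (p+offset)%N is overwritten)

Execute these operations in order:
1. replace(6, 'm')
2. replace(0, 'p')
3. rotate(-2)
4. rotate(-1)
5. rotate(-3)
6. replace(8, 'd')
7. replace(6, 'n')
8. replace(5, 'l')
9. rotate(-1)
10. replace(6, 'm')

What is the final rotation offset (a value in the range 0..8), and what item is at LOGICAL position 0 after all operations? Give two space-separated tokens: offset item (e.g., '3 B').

After op 1 (replace(6, 'm')): offset=0, physical=[A,B,C,D,E,F,m,H,I], logical=[A,B,C,D,E,F,m,H,I]
After op 2 (replace(0, 'p')): offset=0, physical=[p,B,C,D,E,F,m,H,I], logical=[p,B,C,D,E,F,m,H,I]
After op 3 (rotate(-2)): offset=7, physical=[p,B,C,D,E,F,m,H,I], logical=[H,I,p,B,C,D,E,F,m]
After op 4 (rotate(-1)): offset=6, physical=[p,B,C,D,E,F,m,H,I], logical=[m,H,I,p,B,C,D,E,F]
After op 5 (rotate(-3)): offset=3, physical=[p,B,C,D,E,F,m,H,I], logical=[D,E,F,m,H,I,p,B,C]
After op 6 (replace(8, 'd')): offset=3, physical=[p,B,d,D,E,F,m,H,I], logical=[D,E,F,m,H,I,p,B,d]
After op 7 (replace(6, 'n')): offset=3, physical=[n,B,d,D,E,F,m,H,I], logical=[D,E,F,m,H,I,n,B,d]
After op 8 (replace(5, 'l')): offset=3, physical=[n,B,d,D,E,F,m,H,l], logical=[D,E,F,m,H,l,n,B,d]
After op 9 (rotate(-1)): offset=2, physical=[n,B,d,D,E,F,m,H,l], logical=[d,D,E,F,m,H,l,n,B]
After op 10 (replace(6, 'm')): offset=2, physical=[n,B,d,D,E,F,m,H,m], logical=[d,D,E,F,m,H,m,n,B]

Answer: 2 d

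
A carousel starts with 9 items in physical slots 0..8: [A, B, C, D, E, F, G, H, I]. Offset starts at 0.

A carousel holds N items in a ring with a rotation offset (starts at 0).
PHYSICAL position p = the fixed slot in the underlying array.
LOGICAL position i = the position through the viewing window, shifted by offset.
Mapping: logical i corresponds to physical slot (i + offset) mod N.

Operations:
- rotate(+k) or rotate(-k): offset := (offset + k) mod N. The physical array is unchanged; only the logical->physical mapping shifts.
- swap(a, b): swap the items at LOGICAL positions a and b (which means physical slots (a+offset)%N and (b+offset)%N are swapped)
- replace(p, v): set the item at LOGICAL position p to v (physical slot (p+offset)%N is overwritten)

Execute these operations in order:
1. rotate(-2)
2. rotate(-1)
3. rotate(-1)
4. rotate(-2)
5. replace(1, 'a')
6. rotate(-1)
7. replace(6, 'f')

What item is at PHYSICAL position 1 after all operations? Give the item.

After op 1 (rotate(-2)): offset=7, physical=[A,B,C,D,E,F,G,H,I], logical=[H,I,A,B,C,D,E,F,G]
After op 2 (rotate(-1)): offset=6, physical=[A,B,C,D,E,F,G,H,I], logical=[G,H,I,A,B,C,D,E,F]
After op 3 (rotate(-1)): offset=5, physical=[A,B,C,D,E,F,G,H,I], logical=[F,G,H,I,A,B,C,D,E]
After op 4 (rotate(-2)): offset=3, physical=[A,B,C,D,E,F,G,H,I], logical=[D,E,F,G,H,I,A,B,C]
After op 5 (replace(1, 'a')): offset=3, physical=[A,B,C,D,a,F,G,H,I], logical=[D,a,F,G,H,I,A,B,C]
After op 6 (rotate(-1)): offset=2, physical=[A,B,C,D,a,F,G,H,I], logical=[C,D,a,F,G,H,I,A,B]
After op 7 (replace(6, 'f')): offset=2, physical=[A,B,C,D,a,F,G,H,f], logical=[C,D,a,F,G,H,f,A,B]

Answer: B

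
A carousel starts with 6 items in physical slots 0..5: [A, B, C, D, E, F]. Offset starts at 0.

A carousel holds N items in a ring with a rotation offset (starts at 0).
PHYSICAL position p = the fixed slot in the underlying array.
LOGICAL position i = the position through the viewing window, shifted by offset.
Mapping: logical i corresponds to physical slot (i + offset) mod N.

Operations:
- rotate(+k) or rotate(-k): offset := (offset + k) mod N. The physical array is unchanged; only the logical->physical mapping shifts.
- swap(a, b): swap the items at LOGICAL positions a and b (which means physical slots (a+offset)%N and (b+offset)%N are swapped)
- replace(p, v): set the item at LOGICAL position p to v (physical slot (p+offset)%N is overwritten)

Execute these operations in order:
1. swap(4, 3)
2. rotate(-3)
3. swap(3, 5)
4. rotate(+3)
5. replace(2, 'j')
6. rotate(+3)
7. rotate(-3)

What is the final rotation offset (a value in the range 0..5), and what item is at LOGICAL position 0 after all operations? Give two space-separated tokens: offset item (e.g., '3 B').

After op 1 (swap(4, 3)): offset=0, physical=[A,B,C,E,D,F], logical=[A,B,C,E,D,F]
After op 2 (rotate(-3)): offset=3, physical=[A,B,C,E,D,F], logical=[E,D,F,A,B,C]
After op 3 (swap(3, 5)): offset=3, physical=[C,B,A,E,D,F], logical=[E,D,F,C,B,A]
After op 4 (rotate(+3)): offset=0, physical=[C,B,A,E,D,F], logical=[C,B,A,E,D,F]
After op 5 (replace(2, 'j')): offset=0, physical=[C,B,j,E,D,F], logical=[C,B,j,E,D,F]
After op 6 (rotate(+3)): offset=3, physical=[C,B,j,E,D,F], logical=[E,D,F,C,B,j]
After op 7 (rotate(-3)): offset=0, physical=[C,B,j,E,D,F], logical=[C,B,j,E,D,F]

Answer: 0 C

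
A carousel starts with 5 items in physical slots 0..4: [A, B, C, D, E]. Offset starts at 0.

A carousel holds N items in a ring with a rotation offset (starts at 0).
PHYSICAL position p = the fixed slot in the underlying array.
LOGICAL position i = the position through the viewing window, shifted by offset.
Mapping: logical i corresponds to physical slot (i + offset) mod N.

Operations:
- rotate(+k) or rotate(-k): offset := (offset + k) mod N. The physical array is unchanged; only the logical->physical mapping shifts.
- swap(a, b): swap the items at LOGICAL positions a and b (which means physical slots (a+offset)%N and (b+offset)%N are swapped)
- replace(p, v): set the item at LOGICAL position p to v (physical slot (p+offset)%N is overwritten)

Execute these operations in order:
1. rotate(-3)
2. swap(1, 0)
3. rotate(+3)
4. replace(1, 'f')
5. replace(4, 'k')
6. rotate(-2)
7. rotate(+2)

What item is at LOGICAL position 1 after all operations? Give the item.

Answer: f

Derivation:
After op 1 (rotate(-3)): offset=2, physical=[A,B,C,D,E], logical=[C,D,E,A,B]
After op 2 (swap(1, 0)): offset=2, physical=[A,B,D,C,E], logical=[D,C,E,A,B]
After op 3 (rotate(+3)): offset=0, physical=[A,B,D,C,E], logical=[A,B,D,C,E]
After op 4 (replace(1, 'f')): offset=0, physical=[A,f,D,C,E], logical=[A,f,D,C,E]
After op 5 (replace(4, 'k')): offset=0, physical=[A,f,D,C,k], logical=[A,f,D,C,k]
After op 6 (rotate(-2)): offset=3, physical=[A,f,D,C,k], logical=[C,k,A,f,D]
After op 7 (rotate(+2)): offset=0, physical=[A,f,D,C,k], logical=[A,f,D,C,k]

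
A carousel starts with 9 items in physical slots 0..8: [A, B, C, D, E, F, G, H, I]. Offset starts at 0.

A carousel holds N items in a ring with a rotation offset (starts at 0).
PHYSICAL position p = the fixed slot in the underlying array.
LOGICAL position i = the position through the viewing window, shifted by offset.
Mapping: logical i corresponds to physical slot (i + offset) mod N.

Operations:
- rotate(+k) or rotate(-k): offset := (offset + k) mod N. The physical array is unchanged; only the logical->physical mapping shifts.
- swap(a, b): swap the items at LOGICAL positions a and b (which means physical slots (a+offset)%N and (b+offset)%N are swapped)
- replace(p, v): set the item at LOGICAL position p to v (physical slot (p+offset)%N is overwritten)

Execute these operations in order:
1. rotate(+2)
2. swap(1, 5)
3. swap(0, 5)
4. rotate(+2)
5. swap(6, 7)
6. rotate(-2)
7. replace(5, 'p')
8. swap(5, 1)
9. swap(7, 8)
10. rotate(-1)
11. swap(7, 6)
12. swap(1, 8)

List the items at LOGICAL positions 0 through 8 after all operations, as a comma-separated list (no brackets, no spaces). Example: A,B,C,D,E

Answer: A,D,p,E,F,G,I,H,B

Derivation:
After op 1 (rotate(+2)): offset=2, physical=[A,B,C,D,E,F,G,H,I], logical=[C,D,E,F,G,H,I,A,B]
After op 2 (swap(1, 5)): offset=2, physical=[A,B,C,H,E,F,G,D,I], logical=[C,H,E,F,G,D,I,A,B]
After op 3 (swap(0, 5)): offset=2, physical=[A,B,D,H,E,F,G,C,I], logical=[D,H,E,F,G,C,I,A,B]
After op 4 (rotate(+2)): offset=4, physical=[A,B,D,H,E,F,G,C,I], logical=[E,F,G,C,I,A,B,D,H]
After op 5 (swap(6, 7)): offset=4, physical=[A,D,B,H,E,F,G,C,I], logical=[E,F,G,C,I,A,D,B,H]
After op 6 (rotate(-2)): offset=2, physical=[A,D,B,H,E,F,G,C,I], logical=[B,H,E,F,G,C,I,A,D]
After op 7 (replace(5, 'p')): offset=2, physical=[A,D,B,H,E,F,G,p,I], logical=[B,H,E,F,G,p,I,A,D]
After op 8 (swap(5, 1)): offset=2, physical=[A,D,B,p,E,F,G,H,I], logical=[B,p,E,F,G,H,I,A,D]
After op 9 (swap(7, 8)): offset=2, physical=[D,A,B,p,E,F,G,H,I], logical=[B,p,E,F,G,H,I,D,A]
After op 10 (rotate(-1)): offset=1, physical=[D,A,B,p,E,F,G,H,I], logical=[A,B,p,E,F,G,H,I,D]
After op 11 (swap(7, 6)): offset=1, physical=[D,A,B,p,E,F,G,I,H], logical=[A,B,p,E,F,G,I,H,D]
After op 12 (swap(1, 8)): offset=1, physical=[B,A,D,p,E,F,G,I,H], logical=[A,D,p,E,F,G,I,H,B]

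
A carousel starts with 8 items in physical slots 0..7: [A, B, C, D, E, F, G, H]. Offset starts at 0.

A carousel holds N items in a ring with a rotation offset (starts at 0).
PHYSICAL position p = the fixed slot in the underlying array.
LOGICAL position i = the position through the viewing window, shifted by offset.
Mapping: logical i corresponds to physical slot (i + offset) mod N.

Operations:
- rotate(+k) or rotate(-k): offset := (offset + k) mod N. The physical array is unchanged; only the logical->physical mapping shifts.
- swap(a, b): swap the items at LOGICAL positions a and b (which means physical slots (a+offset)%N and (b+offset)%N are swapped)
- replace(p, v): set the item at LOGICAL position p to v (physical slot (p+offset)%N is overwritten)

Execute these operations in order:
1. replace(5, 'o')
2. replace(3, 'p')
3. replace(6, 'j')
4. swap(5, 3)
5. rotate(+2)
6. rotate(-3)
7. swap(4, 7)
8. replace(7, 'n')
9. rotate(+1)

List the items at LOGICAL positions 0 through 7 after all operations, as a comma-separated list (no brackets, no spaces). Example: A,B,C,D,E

After op 1 (replace(5, 'o')): offset=0, physical=[A,B,C,D,E,o,G,H], logical=[A,B,C,D,E,o,G,H]
After op 2 (replace(3, 'p')): offset=0, physical=[A,B,C,p,E,o,G,H], logical=[A,B,C,p,E,o,G,H]
After op 3 (replace(6, 'j')): offset=0, physical=[A,B,C,p,E,o,j,H], logical=[A,B,C,p,E,o,j,H]
After op 4 (swap(5, 3)): offset=0, physical=[A,B,C,o,E,p,j,H], logical=[A,B,C,o,E,p,j,H]
After op 5 (rotate(+2)): offset=2, physical=[A,B,C,o,E,p,j,H], logical=[C,o,E,p,j,H,A,B]
After op 6 (rotate(-3)): offset=7, physical=[A,B,C,o,E,p,j,H], logical=[H,A,B,C,o,E,p,j]
After op 7 (swap(4, 7)): offset=7, physical=[A,B,C,j,E,p,o,H], logical=[H,A,B,C,j,E,p,o]
After op 8 (replace(7, 'n')): offset=7, physical=[A,B,C,j,E,p,n,H], logical=[H,A,B,C,j,E,p,n]
After op 9 (rotate(+1)): offset=0, physical=[A,B,C,j,E,p,n,H], logical=[A,B,C,j,E,p,n,H]

Answer: A,B,C,j,E,p,n,H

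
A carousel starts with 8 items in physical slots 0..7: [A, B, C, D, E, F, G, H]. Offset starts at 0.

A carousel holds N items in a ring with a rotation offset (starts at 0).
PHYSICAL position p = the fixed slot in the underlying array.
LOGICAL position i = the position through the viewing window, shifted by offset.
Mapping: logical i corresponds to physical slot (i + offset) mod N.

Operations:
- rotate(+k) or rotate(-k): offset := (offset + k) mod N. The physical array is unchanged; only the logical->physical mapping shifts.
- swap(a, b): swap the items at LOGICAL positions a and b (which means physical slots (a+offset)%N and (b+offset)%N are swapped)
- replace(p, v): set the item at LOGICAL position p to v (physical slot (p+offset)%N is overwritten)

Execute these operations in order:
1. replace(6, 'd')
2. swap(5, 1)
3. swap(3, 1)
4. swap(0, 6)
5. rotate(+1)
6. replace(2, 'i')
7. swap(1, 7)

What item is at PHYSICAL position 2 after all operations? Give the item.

Answer: d

Derivation:
After op 1 (replace(6, 'd')): offset=0, physical=[A,B,C,D,E,F,d,H], logical=[A,B,C,D,E,F,d,H]
After op 2 (swap(5, 1)): offset=0, physical=[A,F,C,D,E,B,d,H], logical=[A,F,C,D,E,B,d,H]
After op 3 (swap(3, 1)): offset=0, physical=[A,D,C,F,E,B,d,H], logical=[A,D,C,F,E,B,d,H]
After op 4 (swap(0, 6)): offset=0, physical=[d,D,C,F,E,B,A,H], logical=[d,D,C,F,E,B,A,H]
After op 5 (rotate(+1)): offset=1, physical=[d,D,C,F,E,B,A,H], logical=[D,C,F,E,B,A,H,d]
After op 6 (replace(2, 'i')): offset=1, physical=[d,D,C,i,E,B,A,H], logical=[D,C,i,E,B,A,H,d]
After op 7 (swap(1, 7)): offset=1, physical=[C,D,d,i,E,B,A,H], logical=[D,d,i,E,B,A,H,C]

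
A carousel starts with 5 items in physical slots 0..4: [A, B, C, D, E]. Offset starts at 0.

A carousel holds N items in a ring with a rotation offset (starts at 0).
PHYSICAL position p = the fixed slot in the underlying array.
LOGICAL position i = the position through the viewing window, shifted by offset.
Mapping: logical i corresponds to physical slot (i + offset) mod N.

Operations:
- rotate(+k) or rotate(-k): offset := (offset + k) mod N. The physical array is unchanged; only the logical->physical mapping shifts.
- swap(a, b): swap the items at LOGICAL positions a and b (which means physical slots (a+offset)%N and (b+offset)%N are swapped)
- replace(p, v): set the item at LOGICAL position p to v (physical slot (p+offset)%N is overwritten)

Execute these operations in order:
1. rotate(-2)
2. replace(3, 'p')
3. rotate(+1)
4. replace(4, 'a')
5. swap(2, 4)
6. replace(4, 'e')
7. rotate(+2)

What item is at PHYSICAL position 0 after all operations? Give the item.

After op 1 (rotate(-2)): offset=3, physical=[A,B,C,D,E], logical=[D,E,A,B,C]
After op 2 (replace(3, 'p')): offset=3, physical=[A,p,C,D,E], logical=[D,E,A,p,C]
After op 3 (rotate(+1)): offset=4, physical=[A,p,C,D,E], logical=[E,A,p,C,D]
After op 4 (replace(4, 'a')): offset=4, physical=[A,p,C,a,E], logical=[E,A,p,C,a]
After op 5 (swap(2, 4)): offset=4, physical=[A,a,C,p,E], logical=[E,A,a,C,p]
After op 6 (replace(4, 'e')): offset=4, physical=[A,a,C,e,E], logical=[E,A,a,C,e]
After op 7 (rotate(+2)): offset=1, physical=[A,a,C,e,E], logical=[a,C,e,E,A]

Answer: A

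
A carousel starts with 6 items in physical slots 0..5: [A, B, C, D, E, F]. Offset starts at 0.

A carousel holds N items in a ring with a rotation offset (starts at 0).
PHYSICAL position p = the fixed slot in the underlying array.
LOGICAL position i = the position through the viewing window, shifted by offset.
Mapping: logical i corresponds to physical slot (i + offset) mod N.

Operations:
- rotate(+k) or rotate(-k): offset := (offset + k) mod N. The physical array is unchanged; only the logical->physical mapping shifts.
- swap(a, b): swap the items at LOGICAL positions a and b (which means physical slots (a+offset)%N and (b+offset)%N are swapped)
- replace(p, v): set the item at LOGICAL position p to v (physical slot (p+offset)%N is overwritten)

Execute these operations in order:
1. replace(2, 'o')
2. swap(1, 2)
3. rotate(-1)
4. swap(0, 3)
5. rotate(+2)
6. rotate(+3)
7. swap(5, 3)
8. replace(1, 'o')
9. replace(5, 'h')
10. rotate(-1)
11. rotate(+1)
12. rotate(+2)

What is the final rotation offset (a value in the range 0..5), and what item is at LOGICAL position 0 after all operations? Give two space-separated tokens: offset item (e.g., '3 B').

After op 1 (replace(2, 'o')): offset=0, physical=[A,B,o,D,E,F], logical=[A,B,o,D,E,F]
After op 2 (swap(1, 2)): offset=0, physical=[A,o,B,D,E,F], logical=[A,o,B,D,E,F]
After op 3 (rotate(-1)): offset=5, physical=[A,o,B,D,E,F], logical=[F,A,o,B,D,E]
After op 4 (swap(0, 3)): offset=5, physical=[A,o,F,D,E,B], logical=[B,A,o,F,D,E]
After op 5 (rotate(+2)): offset=1, physical=[A,o,F,D,E,B], logical=[o,F,D,E,B,A]
After op 6 (rotate(+3)): offset=4, physical=[A,o,F,D,E,B], logical=[E,B,A,o,F,D]
After op 7 (swap(5, 3)): offset=4, physical=[A,D,F,o,E,B], logical=[E,B,A,D,F,o]
After op 8 (replace(1, 'o')): offset=4, physical=[A,D,F,o,E,o], logical=[E,o,A,D,F,o]
After op 9 (replace(5, 'h')): offset=4, physical=[A,D,F,h,E,o], logical=[E,o,A,D,F,h]
After op 10 (rotate(-1)): offset=3, physical=[A,D,F,h,E,o], logical=[h,E,o,A,D,F]
After op 11 (rotate(+1)): offset=4, physical=[A,D,F,h,E,o], logical=[E,o,A,D,F,h]
After op 12 (rotate(+2)): offset=0, physical=[A,D,F,h,E,o], logical=[A,D,F,h,E,o]

Answer: 0 A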